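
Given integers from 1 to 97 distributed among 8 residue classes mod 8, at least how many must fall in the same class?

By pigeonhole with 97 objects and 8 categories: ceiling(97/8).

Final answer: 13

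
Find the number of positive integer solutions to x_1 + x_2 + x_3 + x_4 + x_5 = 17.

Substitute x'_i = x_i - 1 (so x'_i >= 0). Then sum x'_i = 17 - 5 = 12.
Stars and bars: C(12+5-1, 5-1) = C(16,4).

Final answer: C(16,4) = 1820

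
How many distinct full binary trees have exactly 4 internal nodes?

This is counted by the nth Catalan number C_n. Here n = 4.
C_n = C(2n,n) - C(2n,n+1), so C_{4} = C(8,4) - C(8,5) = 70 - 56.

Final answer: C_{4} = 14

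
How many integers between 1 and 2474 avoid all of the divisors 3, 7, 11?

|div by 3|=824, |div by 7|=353, |div by 11|=224.
|div by 3&7|=117, |div by 3&11|=74, |div by 7&11|=32, |div by all|=10.
By inclusion-exclusion, divisible by at least one: 824+353+224-117-74-32+10 = 1188.
Not divisible by any: 2474 - 1188.

Final answer: 1286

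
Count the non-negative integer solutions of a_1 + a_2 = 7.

Stars and bars with 7 stars and 1 bars:
C(7+2-1, 2-1) = C(8,1).

Final answer: C(8,1) = 8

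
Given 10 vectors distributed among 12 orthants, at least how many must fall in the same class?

By pigeonhole with 10 objects and 12 categories: ceiling(10/12).

Final answer: 1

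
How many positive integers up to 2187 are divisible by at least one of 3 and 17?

Multiples of 3: 729. Multiples of 17: 128. Of both (lcm=51): 42.
By inclusion-exclusion: 729 + 128 - 42.

Final answer: 815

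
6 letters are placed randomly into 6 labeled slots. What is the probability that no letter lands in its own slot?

D(n) = (n-1)(D(n-1) + D(n-2)), D(0)=1, D(1)=0.
Building up: D(2)=1, D(3)=2, D(4)=9, D(5)=44, D(6)=265.
Total arrangements: 6! = 720.
Probability = D(6)/6! = 53/144.

Final answer: D(6)/6! = 265/720 = 0.368056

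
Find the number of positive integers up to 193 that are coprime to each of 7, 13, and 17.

|div by 7|=27, |div by 13|=14, |div by 17|=11.
|div by 7&13|=2, |div by 7&17|=1, |div by 13&17|=0, |div by all|=0.
By inclusion-exclusion, divisible by at least one: 27+14+11-2-1-0+0 = 49.
Not divisible by any: 193 - 49.

Final answer: 144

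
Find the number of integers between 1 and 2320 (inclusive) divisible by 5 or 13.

Multiples of 5: 464. Multiples of 13: 178. Of both (lcm=65): 35.
By inclusion-exclusion: 464 + 178 - 35.

Final answer: 607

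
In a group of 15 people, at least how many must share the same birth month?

There are 12 possible values for birth month. With 15 people and 12 categories, by pigeonhole: ceiling(15/12).

Final answer: 2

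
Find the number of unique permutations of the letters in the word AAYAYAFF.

Letters (A:4, F:2, Y:2). Total letters: 8.
Permutations = 8!/(4! x 2! x 2!).

Final answer: 420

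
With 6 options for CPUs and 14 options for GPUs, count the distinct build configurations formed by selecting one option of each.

By the multiplication principle: 6 x 14.

Final answer: 84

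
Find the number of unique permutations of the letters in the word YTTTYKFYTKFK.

Letters (F:2, K:3, T:4, Y:3). Total letters: 12.
Permutations = 12!/(4! x 3! x 3! x 2!).

Final answer: 277200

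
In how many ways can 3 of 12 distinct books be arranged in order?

P(12,3) = 12!/(12-3)! = 12!/9!.

Final answer: P(12,3) = 1320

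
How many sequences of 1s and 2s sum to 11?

Condition on the final move: it is a 1-step (f(n-1) ways to get there) or a 2-step (f(n-2) ways), so f(n) = f(n-1) + f(n-2), with f(1)=1, f(2)=2.
Building up term by term: f(1)=1, f(2)=2, f(3)=3, f(4)=5, f(5)=8, f(6)=13, f(7)=21, f(8)=34, f(9)=55, f(10)=89, f(11)=144.

Final answer: 144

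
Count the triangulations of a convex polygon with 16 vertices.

This is counted by the nth Catalan number C_n. Here n = 16 - 2 = 14.
C_n = C(2n,n)/(n+1), so C_{14} = C(28,14)/15 = 40116600/15.

Final answer: C_{14} = 2674440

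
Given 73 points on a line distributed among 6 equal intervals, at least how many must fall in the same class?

By pigeonhole with 73 objects and 6 categories: ceiling(73/6).

Final answer: 13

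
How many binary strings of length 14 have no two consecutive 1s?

A valid string ends in 0 (append to any length-(n-1) valid string) or in 01 (append to any length-(n-2) valid string), so a(n) = a(n-1) + a(n-2) with a(1)=2, a(2)=3.
Iterating the recurrence: a(1)=2, a(2)=3, a(3)=5, a(4)=8, a(5)=13, a(6)=21, a(7)=34, a(8)=55, a(9)=89, a(10)=144, a(11)=233, a(12)=377, a(13)=610, a(14)=987.

Final answer: 987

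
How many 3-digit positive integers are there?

These are the integers in [10^2, 10^3), so the count is 10^3 - 10^2 = 9 x 10^2.

Final answer: 900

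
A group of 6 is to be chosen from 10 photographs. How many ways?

C(10,6) = 10!/(6! x 4!).

Final answer: \binom{10}{6} = 210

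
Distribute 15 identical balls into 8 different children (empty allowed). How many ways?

Stars and bars: C(n+k-1, k-1) = C(22,7).

Final answer: C(22,7) = 170544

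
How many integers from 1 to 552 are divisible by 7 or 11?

Multiples of 7: 78. Multiples of 11: 50. Of both (lcm=77): 7.
By inclusion-exclusion: 78 + 50 - 7.

Final answer: 121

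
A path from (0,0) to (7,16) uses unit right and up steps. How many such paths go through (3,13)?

Paths (0,0)->(3,13): C(16,13) = 560.
Paths (3,13)->(7,16): C(7,3) = 35.
By multiplication principle: 560 x 35.

Final answer: 19600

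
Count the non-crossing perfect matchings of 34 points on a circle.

This is counted by the nth Catalan number C_n. Here n = 34/2 = 17.
C_n = C(2n,n)/(n+1), so C_{17} = C(34,17)/18 = 2333606220/18.

Final answer: C_{17} = 129644790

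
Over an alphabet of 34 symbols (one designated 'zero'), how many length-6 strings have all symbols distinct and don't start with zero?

The leading digit has 33 choices (anything but zero); the next has 33 (anything but the first), then 32, and so on, one fewer each time.
Total: 33 x 33 x 32 x 31 x 30 x 29.

Final answer: 939850560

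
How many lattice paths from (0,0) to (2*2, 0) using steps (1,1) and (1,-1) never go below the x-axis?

Total monotonic paths to (2,2): C(4,2) = 6.
By the reflection principle, paths that go above the diagonal number C(4,3) = 4.
Valid Dyck paths: 6 - 4.
(Equivalently, C_{2} = C(4,2)/3 = 6/3.)

Final answer: C_{2} = 2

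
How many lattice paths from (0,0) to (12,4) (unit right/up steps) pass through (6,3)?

Paths (0,0)->(6,3): C(9,3) = 84.
Paths (6,3)->(12,4): C(7,1) = 7.
By multiplication principle: 84 x 7.

Final answer: 588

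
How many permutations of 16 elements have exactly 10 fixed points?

Choose which 10 elements are fixed: C(16,10) = 8008.
Derange the remaining 6 using D(j) = (j-1)(D(j-1) + D(j-2)), D(0)=1, D(1)=0: D(2)=1, D(3)=2, D(4)=9, D(5)=44, D(6)=265.
Total: 8008 x 265.

Final answer: C(16,10) D(6) = 2122120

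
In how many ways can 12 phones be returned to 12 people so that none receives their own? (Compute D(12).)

Use the recurrence D(n) = (n-1)(D(n-1) + D(n-2)) with D(0)=1, D(1)=0.
D(2) = 1 x (0 + 1) = 1
D(3) = 2 x (1 + 0) = 2
D(4) = 3 x (2 + 1) = 9
D(5) = 4 x (9 + 2) = 44
D(6) = 5 x (44 + 9) = 265
D(7) = 6 x (265 + 44) = 1854
D(8) = 7 x (1854 + 265) = 14833
D(9) = 8 x (14833 + 1854) = 133496
D(10) = 9 x (133496 + 14833) = 1334961
D(11) = 10 x (1334961 + 133496) = 14684570
D(12) = 11 x (D(11) + D(10)) = 11 x (14684570 + 1334961)

Final answer: D(12) = 176214841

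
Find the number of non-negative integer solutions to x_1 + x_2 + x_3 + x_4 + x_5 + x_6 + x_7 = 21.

Stars and bars with 21 stars and 6 bars:
C(21+7-1, 7-1) = C(27,6).

Final answer: C(27,6) = 296010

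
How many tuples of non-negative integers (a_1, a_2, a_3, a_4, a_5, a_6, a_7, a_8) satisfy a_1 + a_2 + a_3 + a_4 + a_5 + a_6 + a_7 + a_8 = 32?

Stars and bars with 32 stars and 7 bars:
C(32+8-1, 8-1) = C(39,7).

Final answer: C(39,7) = 15380937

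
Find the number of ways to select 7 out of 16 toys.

C(16,7) = 16!/(7! x (16-7)!).

Final answer: C(16,7) = 11440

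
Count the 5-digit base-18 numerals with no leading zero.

In base 18, the leading digit has 17 choices (1..17); each of the remaining 4 digits has 18 choices.
Total: 17 x 18^4.

Final answer: 1784592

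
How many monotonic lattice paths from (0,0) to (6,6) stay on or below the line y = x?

Total monotonic paths to (6,6): C(12,6) = 924.
By the reflection principle, paths that go above the diagonal number C(12,7) = 792.
Valid Dyck paths: 924 - 792.
(This is the Catalan number C_{6}.)

Final answer: C_{6} = 132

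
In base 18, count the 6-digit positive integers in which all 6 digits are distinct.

The leading digit has 17 choices (anything but zero); the next has 17 (anything but the first), then 16, and so on, one fewer each time.
Total: 17 x 17 x 16 x 15 x 14 x 13.

Final answer: 12623520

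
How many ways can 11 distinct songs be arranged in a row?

The number of ways to arrange 11 distinct objects is 11!.

Final answer: 11! = 39916800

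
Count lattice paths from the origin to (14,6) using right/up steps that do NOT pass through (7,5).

Total paths to (14,6): C(20,6) = 38760.
Paths through (7,5): C(12,5) x C(8,1) = 6336.
Avoiding (7,5): 38760 - 6336.

Final answer: 32424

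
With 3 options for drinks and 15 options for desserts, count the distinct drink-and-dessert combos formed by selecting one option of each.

By the multiplication principle: 3 x 15.

Final answer: 45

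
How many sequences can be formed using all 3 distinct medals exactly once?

The number of ways to arrange 3 distinct objects is 3!.

Final answer: 3! = 6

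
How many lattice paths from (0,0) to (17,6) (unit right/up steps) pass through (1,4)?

Paths (0,0)->(1,4): C(5,4) = 5.
Paths (1,4)->(17,6): C(18,2) = 153.
By multiplication principle: 5 x 153.

Final answer: 765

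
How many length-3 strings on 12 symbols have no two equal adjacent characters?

Let g(n) count such strings. g(1) = 12, and each valid string of length n-1 extends in 11 ways (any symbol but the last), so g(n) = 11 g(n-1).
Total: g(3) = 12 x 11^2.

Final answer: 12 x 11^{2} = 1452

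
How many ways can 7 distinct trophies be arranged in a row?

The number of ways to arrange 7 distinct objects is 7!.

Final answer: 7! = 5040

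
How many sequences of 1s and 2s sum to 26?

Let f(n) be the number of climbs. Removing the last move (1 or 2 steps) gives f(n) = f(n-1) + f(n-2); base cases f(1)=1, f(2)=2.
Iterating the recurrence: f(1)=1, f(2)=2, f(3)=3, f(4)=5, f(5)=8, f(6)=13, f(7)=21, f(8)=34, f(9)=55, f(10)=89, f(11)=144, f(12)=233, f(13)=377, f(14)=610, f(15)=987, f(16)=1597, f(17)=2584, f(18)=4181, f(19)=6765, f(20)=10946, f(21)=17711, f(22)=28657, f(23)=46368, f(24)=75025, f(25)=121393, f(26)=196418.

Final answer: 196418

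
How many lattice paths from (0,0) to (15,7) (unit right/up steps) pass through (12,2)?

Paths (0,0)->(12,2): C(14,2) = 91.
Paths (12,2)->(15,7): C(8,5) = 56.
By multiplication principle: 91 x 56.

Final answer: 5096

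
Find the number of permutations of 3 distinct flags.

The number of ways to arrange 3 distinct objects is 3!.

Final answer: 3! = 6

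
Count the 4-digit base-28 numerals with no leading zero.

These are the integers in [28^3, 28^4), so the count is 28^4 - 28^3 = 27 x 28^3.

Final answer: 592704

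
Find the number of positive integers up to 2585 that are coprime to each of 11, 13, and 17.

|div by 11|=235, |div by 13|=198, |div by 17|=152.
|div by 11&13|=18, |div by 11&17|=13, |div by 13&17|=11, |div by all|=1.
By inclusion-exclusion, divisible by at least one: 235+198+152-18-13-11+1 = 544.
Not divisible by any: 2585 - 544.

Final answer: 2041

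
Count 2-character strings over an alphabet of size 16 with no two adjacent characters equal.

Let g(n) count such strings. g(1) = 16, and each valid string of length n-1 extends in 15 ways (any symbol but the last), so g(n) = 15 g(n-1).
Total: g(2) = 16 x 15^1.

Final answer: 16 x 15^{1} = 240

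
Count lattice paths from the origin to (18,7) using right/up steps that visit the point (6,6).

Paths (0,0)->(6,6): C(12,6) = 924.
Paths (6,6)->(18,7): C(13,1) = 13.
By multiplication principle: 924 x 13.

Final answer: 12012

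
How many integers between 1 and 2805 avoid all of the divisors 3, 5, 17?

|div by 3|=935, |div by 5|=561, |div by 17|=165.
|div by 3&5|=187, |div by 3&17|=55, |div by 5&17|=33, |div by all|=11.
By inclusion-exclusion, divisible by at least one: 935+561+165-187-55-33+11 = 1397.
Not divisible by any: 2805 - 1397.

Final answer: 1408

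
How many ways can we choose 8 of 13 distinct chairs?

C(13,8) = 13!/(8! x (13-8)!).

Final answer: C(13,8) = 1287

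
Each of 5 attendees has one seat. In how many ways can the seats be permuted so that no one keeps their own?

Derangements satisfy D(n) = (n-1)(D(n-1) + D(n-2)), starting from D(0)=1, D(1)=0.
D(2) = 1 x (0 + 1) = 1
D(3) = 2 x (1 + 0) = 2
D(4) = 3 x (2 + 1) = 9
D(5) = 4 x (D(4) + D(3)) = 4 x (9 + 2)

Final answer: D(5) = 44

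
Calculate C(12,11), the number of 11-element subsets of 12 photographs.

C(12,11) = 12!/(11! x 1!).

Final answer: \binom{12}{11} = 12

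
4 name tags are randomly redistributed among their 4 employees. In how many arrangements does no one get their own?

Use the recurrence D(n) = (n-1)(D(n-1) + D(n-2)) with D(0)=1, D(1)=0.
D(2) = 1 x (0 + 1) = 1
D(3) = 2 x (1 + 0) = 2
D(4) = 3 x (D(3) + D(2)) = 3 x (2 + 1)

Final answer: D(4) = 9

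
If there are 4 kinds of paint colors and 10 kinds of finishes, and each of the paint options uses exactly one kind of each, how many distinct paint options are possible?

By the multiplication principle: 4 x 10.

Final answer: 40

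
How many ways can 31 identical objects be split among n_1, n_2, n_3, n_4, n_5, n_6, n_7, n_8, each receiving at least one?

Substitute n'_i = n_i - 1 (so n'_i >= 0). Then sum n'_i = 31 - 8 = 23.
Stars and bars: C(23+8-1, 8-1) = C(30,7).

Final answer: C(30,7) = 2035800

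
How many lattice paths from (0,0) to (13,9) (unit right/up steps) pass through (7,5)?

Paths (0,0)->(7,5): C(12,5) = 792.
Paths (7,5)->(13,9): C(10,4) = 210.
By multiplication principle: 792 x 210.

Final answer: 166320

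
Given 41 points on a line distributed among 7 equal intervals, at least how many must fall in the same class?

By pigeonhole with 41 objects and 7 categories: ceiling(41/7).

Final answer: 6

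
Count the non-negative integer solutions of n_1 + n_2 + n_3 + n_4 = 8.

Stars and bars with 8 stars and 3 bars:
C(8+4-1, 4-1) = C(11,3).

Final answer: C(11,3) = 165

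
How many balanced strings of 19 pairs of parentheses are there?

This is a standard Catalan-number count: the answer is C_n. Here n = 19 (pairs).
Using C_0 = 1 and C_(k+1) = C_k x 2(2k+1)/(k+2), build up term by term: C_1=1, C_2=2, C_3=5, C_4=14, C_5=42, C_6=132, C_7=429, C_8=1430, C_9=4862, C_10=16796, C_11=58786, C_12=208012, C_13=742900, C_14=2674440, C_15=9694845, C_16=35357670, C_17=129644790, C_18=477638700, C_19=1767263190.

Final answer: C_{19} = 1767263190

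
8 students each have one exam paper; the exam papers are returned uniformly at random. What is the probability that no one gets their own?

Derangements satisfy D(n) = (n-1)(D(n-1) + D(n-2)), starting from D(0)=1, D(1)=0.
Building up: D(2)=1, D(3)=2, D(4)=9, D(5)=44, D(6)=265, D(7)=1854, D(8)=14833.
Total arrangements: 8! = 40320.
Probability = D(8)/8! = 2119/5760.

Final answer: D(8)/8! = 14833/40320 = 0.367882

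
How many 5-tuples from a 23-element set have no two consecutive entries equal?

Let g(n) count such strings. g(1) = 23, and each valid string of length n-1 extends in 22 ways (any symbol but the last), so g(n) = 22 g(n-1).
Total: g(5) = 23 x 22^4.

Final answer: 23 x 22^{4} = 5387888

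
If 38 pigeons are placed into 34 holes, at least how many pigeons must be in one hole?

By the pigeonhole principle: ceiling(38/34).

Final answer: 2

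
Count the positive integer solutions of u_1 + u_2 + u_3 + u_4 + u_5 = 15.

Substitute u'_i = u_i - 1 (so u'_i >= 0). Then sum u'_i = 15 - 5 = 10.
Stars and bars: C(10+5-1, 5-1) = C(14,4).

Final answer: C(14,4) = 1001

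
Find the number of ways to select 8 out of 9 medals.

C(9,8) = 9!/(8! x 1!).

Final answer: \binom{9}{8} = 9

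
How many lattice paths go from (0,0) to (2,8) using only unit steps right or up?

Each path has 2 right steps and 8 up steps in some order (10 steps total).
Choose which 8 of the 10 steps are up: C(10,8).

Final answer: C(10,8) = 45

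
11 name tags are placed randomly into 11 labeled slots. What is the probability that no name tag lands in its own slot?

Use the recurrence D(n) = (n-1)(D(n-1) + D(n-2)) with D(0)=1, D(1)=0.
Building up: D(2)=1, D(3)=2, D(4)=9, D(5)=44, D(6)=265, D(7)=1854, D(8)=14833, D(9)=133496, D(10)=1334961, D(11)=14684570.
Total arrangements: 11! = 39916800.
Probability = D(11)/11! = 1468457/3991680.

Final answer: D(11)/11! = 14684570/39916800 = 0.367879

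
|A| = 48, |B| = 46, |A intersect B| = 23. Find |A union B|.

|A union B| = |A| + |B| - |A intersect B| = 48 + 46 - 23.

Final answer: 71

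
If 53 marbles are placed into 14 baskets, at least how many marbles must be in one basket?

By the pigeonhole principle: ceiling(53/14).

Final answer: 4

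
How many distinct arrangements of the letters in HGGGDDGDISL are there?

Letters (D:3, G:4, H:1, I:1, L:1, S:1). Total letters: 11.
Permutations = 11!/(4! x 3!).

Final answer: 277200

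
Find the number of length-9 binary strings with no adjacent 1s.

Classify by the final bit: ...0 gives a(n-1) strings, ...01 gives a(n-2) strings. Thus a(n) = a(n-1) + a(n-2) with a(1)=2, a(2)=3.
Building up term by term: a(1)=2, a(2)=3, a(3)=5, a(4)=8, a(5)=13, a(6)=21, a(7)=34, a(8)=55, a(9)=89.

Final answer: 89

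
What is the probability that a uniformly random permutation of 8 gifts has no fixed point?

Use the recurrence D(n) = (n-1)(D(n-1) + D(n-2)) with D(0)=1, D(1)=0.
Building up: D(2)=1, D(3)=2, D(4)=9, D(5)=44, D(6)=265, D(7)=1854, D(8)=14833.
Total arrangements: 8! = 40320.
Probability = D(8)/8! = 2119/5760.

Final answer: D(8)/8! = 14833/40320 = 0.367882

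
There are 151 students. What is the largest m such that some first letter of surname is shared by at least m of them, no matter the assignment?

There are 26 possible values for first letter of surname. With 151 students and 26 categories, by pigeonhole: ceiling(151/26).

Final answer: 6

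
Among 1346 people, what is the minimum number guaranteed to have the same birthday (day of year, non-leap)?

There are 365 possible values for birthday (day of year, non-leap). With 1346 people and 365 categories, by pigeonhole: ceiling(1346/365).

Final answer: 4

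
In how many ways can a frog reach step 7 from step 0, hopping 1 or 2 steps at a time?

Let f(n) be the number of climbs. Removing the last move (1 or 2 steps) gives f(n) = f(n-1) + f(n-2); base cases f(1)=1, f(2)=2.
Building up term by term: f(1)=1, f(2)=2, f(3)=3, f(4)=5, f(5)=8, f(6)=13, f(7)=21.

Final answer: 21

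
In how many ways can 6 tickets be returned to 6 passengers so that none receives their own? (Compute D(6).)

Use the recurrence D(n) = (n-1)(D(n-1) + D(n-2)) with D(0)=1, D(1)=0.
D(2) = 1 x (0 + 1) = 1
D(3) = 2 x (1 + 0) = 2
D(4) = 3 x (2 + 1) = 9
D(5) = 4 x (9 + 2) = 44
D(6) = 5 x (D(5) + D(4)) = 5 x (44 + 9)

Final answer: D(6) = 265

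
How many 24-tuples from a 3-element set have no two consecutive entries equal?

First character: 3 choices. Each subsequent: 2 choices (must differ from the previous one).
Total: 3 x 2^23.

Final answer: 3 x 2^{23} = 25165824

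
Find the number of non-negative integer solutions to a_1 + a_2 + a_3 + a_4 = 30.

Stars and bars with 30 stars and 3 bars:
C(30+4-1, 4-1) = C(33,3).

Final answer: C(33,3) = 5456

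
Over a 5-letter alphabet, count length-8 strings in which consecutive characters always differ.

First character: 5 choices. Each subsequent: 4 choices (must differ from the previous one).
Total: 5 x 4^7.

Final answer: 5 x 4^{7} = 81920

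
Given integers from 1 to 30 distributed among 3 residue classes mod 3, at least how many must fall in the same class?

By pigeonhole with 30 objects and 3 categories: ceiling(30/3).

Final answer: 10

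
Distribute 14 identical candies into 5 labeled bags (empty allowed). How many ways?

Stars and bars: C(n+k-1, k-1) = C(18,4).

Final answer: C(18,4) = 3060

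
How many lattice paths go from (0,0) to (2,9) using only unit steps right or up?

Each path has 2 right steps and 9 up steps in some order (11 steps total).
Choose which 9 of the 11 steps are up: C(11,9).

Final answer: C(11,9) = 55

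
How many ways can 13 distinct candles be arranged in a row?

The number of ways to arrange 13 distinct objects is 13!.

Final answer: 13! = 6227020800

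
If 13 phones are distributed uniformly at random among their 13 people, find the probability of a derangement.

Derangements satisfy D(n) = (n-1)(D(n-1) + D(n-2)), starting from D(0)=1, D(1)=0.
Building up: D(2)=1, D(3)=2, D(4)=9, D(5)=44, D(6)=265, D(7)=1854, D(8)=14833, D(9)=133496, D(10)=1334961, D(11)=14684570, D(12)=176214841, D(13)=2290792932.
Total arrangements: 13! = 6227020800.
Probability = D(13)/13! = 63633137/172972800.

Final answer: D(13)/13! = 2290792932/6227020800 = 0.367879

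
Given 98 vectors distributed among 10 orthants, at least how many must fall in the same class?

By pigeonhole with 98 objects and 10 categories: ceiling(98/10).

Final answer: 10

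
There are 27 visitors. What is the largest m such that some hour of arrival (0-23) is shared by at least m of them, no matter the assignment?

There are 24 possible values for hour of arrival (0-23). With 27 visitors and 24 categories, by pigeonhole: ceiling(27/24).

Final answer: 2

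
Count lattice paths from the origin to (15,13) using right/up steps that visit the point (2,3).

Paths (0,0)->(2,3): C(5,3) = 10.
Paths (2,3)->(15,13): C(23,10) = 1144066.
By multiplication principle: 10 x 1144066.

Final answer: 11440660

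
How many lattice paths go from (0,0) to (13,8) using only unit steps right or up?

Each path has 13 right steps and 8 up steps in some order (21 steps total).
Choose which 8 of the 21 steps are up: C(21,8).

Final answer: C(21,8) = 203490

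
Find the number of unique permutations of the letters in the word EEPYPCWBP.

Letters (B:1, C:1, E:2, P:3, W:1, Y:1). Total letters: 9.
Permutations = 9!/(3! x 2!).

Final answer: 30240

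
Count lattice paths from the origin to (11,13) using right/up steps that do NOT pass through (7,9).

Total paths to (11,13): C(24,13) = 2496144.
Paths through (7,9): C(16,9) x C(8,4) = 800800.
Avoiding (7,9): 2496144 - 800800.

Final answer: 1695344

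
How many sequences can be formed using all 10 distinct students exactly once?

The number of ways to arrange 10 distinct objects is 10!.

Final answer: 10! = 3628800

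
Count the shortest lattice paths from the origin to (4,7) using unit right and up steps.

Each path has 4 right steps and 7 up steps in some order (11 steps total).
Choose which 7 of the 11 steps are up: C(11,7).

Final answer: C(11,7) = 330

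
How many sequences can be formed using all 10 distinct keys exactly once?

The number of ways to arrange 10 distinct objects is 10!.

Final answer: 10! = 3628800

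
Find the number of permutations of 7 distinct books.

The number of ways to arrange 7 distinct objects is 7!.

Final answer: 7! = 5040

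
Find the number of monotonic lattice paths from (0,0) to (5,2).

Each path has 5 right steps and 2 up steps in some order (7 steps total).
Choose which 2 of the 7 steps are up: C(7,2).

Final answer: C(7,2) = 21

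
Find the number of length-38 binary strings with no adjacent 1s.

Classify by the final bit: ...0 gives a(n-1) strings, ...01 gives a(n-2) strings. Thus a(n) = a(n-1) + a(n-2) with a(1)=2, a(2)=3.
Building up term by term: a(1)=2, a(2)=3, a(3)=5, a(4)=8, a(5)=13, a(6)=21, a(7)=34, a(8)=55, a(9)=89, a(10)=144, a(11)=233, a(12)=377, a(13)=610, a(14)=987, a(15)=1597, a(16)=2584, a(17)=4181, a(18)=6765, a(19)=10946, a(20)=17711, a(21)=28657, a(22)=46368, a(23)=75025, a(24)=121393, a(25)=196418, a(26)=317811, a(27)=514229, a(28)=832040, a(29)=1346269, a(30)=2178309, a(31)=3524578, a(32)=5702887, a(33)=9227465, a(34)=14930352, a(35)=24157817, a(36)=39088169, a(37)=63245986, a(38)=102334155.

Final answer: 102334155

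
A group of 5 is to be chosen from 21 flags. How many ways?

C(21,5) = 21!/(5! x 16!).

Final answer: \binom{21}{5} = 20349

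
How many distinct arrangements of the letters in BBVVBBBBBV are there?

Letters (B:7, V:3). Total letters: 10.
Permutations = 10!/(7! x 3!).

Final answer: 120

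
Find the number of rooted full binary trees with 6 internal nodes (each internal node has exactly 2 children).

This is counted by the nth Catalan number C_n. Here n = 6.
C_n = C(2n,n)/(n+1), so C_{6} = C(12,6)/7 = 924/7.

Final answer: C_{6} = 132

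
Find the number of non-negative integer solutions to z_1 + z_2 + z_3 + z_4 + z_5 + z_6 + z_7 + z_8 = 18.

Stars and bars with 18 stars and 7 bars:
C(18+8-1, 8-1) = C(25,7).

Final answer: C(25,7) = 480700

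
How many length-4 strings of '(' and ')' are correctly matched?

The structures are counted by the Catalan number C_n. Here n = 2 (pairs).
C_n = C(2n,n)/(n+1), so C_{2} = C(4,2)/3 = 6/3.

Final answer: C_{2} = 2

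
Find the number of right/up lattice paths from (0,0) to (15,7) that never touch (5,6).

Total paths to (15,7): C(22,7) = 170544.
Paths through (5,6): C(11,6) x C(11,1) = 5082.
Avoiding (5,6): 170544 - 5082.

Final answer: 165462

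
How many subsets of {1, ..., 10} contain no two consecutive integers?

Let a(n) count such subsets of {1, ..., n}. Either n is excluded (a(n-1) ways) or n is included, forcing n-1 out (a(n-2) ways), so a(n) = a(n-1) + a(n-2) with a(1)=2, a(2)=3.
Iterating the recurrence: a(1)=2, a(2)=3, a(3)=5, a(4)=8, a(5)=13, a(6)=21, a(7)=34, a(8)=55, a(9)=89, a(10)=144.

Final answer: 144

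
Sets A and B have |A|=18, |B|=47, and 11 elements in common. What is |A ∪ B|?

|A union B| = |A| + |B| - |A intersect B| = 18 + 47 - 11.

Final answer: 54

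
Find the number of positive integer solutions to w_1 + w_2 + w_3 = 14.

Substitute w'_i = w_i - 1 (so w'_i >= 0). Then sum w'_i = 14 - 3 = 11.
Stars and bars: C(11+3-1, 3-1) = C(13,2).

Final answer: C(13,2) = 78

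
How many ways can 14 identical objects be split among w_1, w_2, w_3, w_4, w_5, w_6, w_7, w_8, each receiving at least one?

Substitute w'_i = w_i - 1 (so w'_i >= 0). Then sum w'_i = 14 - 8 = 6.
Stars and bars: C(6+8-1, 8-1) = C(13,7).

Final answer: C(13,7) = 1716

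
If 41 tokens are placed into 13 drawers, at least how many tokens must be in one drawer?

By the pigeonhole principle: ceiling(41/13).

Final answer: 4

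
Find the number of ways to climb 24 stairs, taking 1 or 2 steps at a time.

Condition on the final move: it is a 1-step (f(n-1) ways to get there) or a 2-step (f(n-2) ways), so f(n) = f(n-1) + f(n-2), with f(1)=1, f(2)=2.
Building up term by term: f(1)=1, f(2)=2, f(3)=3, f(4)=5, f(5)=8, f(6)=13, f(7)=21, f(8)=34, f(9)=55, f(10)=89, f(11)=144, f(12)=233, f(13)=377, f(14)=610, f(15)=987, f(16)=1597, f(17)=2584, f(18)=4181, f(19)=6765, f(20)=10946, f(21)=17711, f(22)=28657, f(23)=46368, f(24)=75025.

Final answer: 75025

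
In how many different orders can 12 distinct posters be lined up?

The number of ways to arrange 12 distinct objects is 12!.

Final answer: 12! = 479001600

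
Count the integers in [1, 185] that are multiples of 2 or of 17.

Multiples of 2: 92. Multiples of 17: 10. Of both (lcm=34): 5.
By inclusion-exclusion: 92 + 10 - 5.

Final answer: 97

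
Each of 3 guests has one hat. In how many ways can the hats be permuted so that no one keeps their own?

Derangements satisfy D(n) = (n-1)(D(n-1) + D(n-2)), starting from D(0)=1, D(1)=0.
D(2) = 1 x (0 + 1) = 1
D(3) = 2 x (D(2) + D(1)) = 2 x (1 + 0)

Final answer: D(3) = 2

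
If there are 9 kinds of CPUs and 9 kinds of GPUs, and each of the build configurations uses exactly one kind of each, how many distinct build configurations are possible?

By the multiplication principle: 9 x 9.

Final answer: 81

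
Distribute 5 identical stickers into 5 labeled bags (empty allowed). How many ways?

Stars and bars: C(n+k-1, k-1) = C(9,4).

Final answer: C(9,4) = 126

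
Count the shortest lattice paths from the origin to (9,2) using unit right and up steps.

Each path has 9 right steps and 2 up steps in some order (11 steps total).
Choose which 2 of the 11 steps are up: C(11,2).

Final answer: C(11,2) = 55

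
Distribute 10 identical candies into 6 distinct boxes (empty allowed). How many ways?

Stars and bars: C(n+k-1, k-1) = C(15,5).

Final answer: C(15,5) = 3003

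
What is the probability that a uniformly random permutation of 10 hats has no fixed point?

Use the recurrence D(n) = (n-1)(D(n-1) + D(n-2)) with D(0)=1, D(1)=0.
Building up: D(2)=1, D(3)=2, D(4)=9, D(5)=44, D(6)=265, D(7)=1854, D(8)=14833, D(9)=133496, D(10)=1334961.
Total arrangements: 10! = 3628800.
Probability = D(10)/10! = 16481/44800.

Final answer: D(10)/10! = 1334961/3628800 = 0.367879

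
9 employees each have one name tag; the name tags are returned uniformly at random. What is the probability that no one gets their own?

Derangements satisfy D(n) = (n-1)(D(n-1) + D(n-2)), starting from D(0)=1, D(1)=0.
Building up: D(2)=1, D(3)=2, D(4)=9, D(5)=44, D(6)=265, D(7)=1854, D(8)=14833, D(9)=133496.
Total arrangements: 9! = 362880.
Probability = D(9)/9! = 16687/45360.

Final answer: D(9)/9! = 133496/362880 = 0.367879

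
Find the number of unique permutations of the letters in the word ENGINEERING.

Letters (E:3, G:2, I:2, N:3, R:1). Total letters: 11.
Permutations = 11!/(3! x 3! x 2! x 2!).

Final answer: 277200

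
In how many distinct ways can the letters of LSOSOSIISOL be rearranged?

Letters (I:2, L:2, O:3, S:4). Total letters: 11.
Permutations = 11!/(4! x 3! x 2! x 2!).

Final answer: 69300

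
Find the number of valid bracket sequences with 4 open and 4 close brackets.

This is counted by the nth Catalan number C_n. Here n = 4 (pairs).
C_n = (2n)!/(n!(n+1)!), so C_{4} = 8!/(4! x 5!) = C(8,4)/5 = 70/5.

Final answer: C_{4} = 14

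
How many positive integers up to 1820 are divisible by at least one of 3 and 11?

Multiples of 3: 606. Multiples of 11: 165. Of both (lcm=33): 55.
By inclusion-exclusion: 606 + 165 - 55.

Final answer: 716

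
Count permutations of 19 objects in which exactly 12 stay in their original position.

Choose which 12 elements are fixed: C(19,12) = 50388.
Derange the remaining 7 using D(j) = (j-1)(D(j-1) + D(j-2)), D(0)=1, D(1)=0: D(2)=1, D(3)=2, D(4)=9, D(5)=44, D(6)=265, D(7)=1854.
Total: 50388 x 1854.

Final answer: C(19,12) D(7) = 93419352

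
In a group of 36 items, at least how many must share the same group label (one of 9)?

There are 9 possible values for group label (one of 9). With 36 items and 9 categories, by pigeonhole: ceiling(36/9).

Final answer: 4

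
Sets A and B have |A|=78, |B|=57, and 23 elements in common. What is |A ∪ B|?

|A union B| = |A| + |B| - |A intersect B| = 78 + 57 - 23.

Final answer: 112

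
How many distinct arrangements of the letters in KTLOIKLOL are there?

Letters (I:1, K:2, L:3, O:2, T:1). Total letters: 9.
Permutations = 9!/(3! x 2! x 2!).

Final answer: 15120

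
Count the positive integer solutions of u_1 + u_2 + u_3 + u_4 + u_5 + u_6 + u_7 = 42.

Substitute u'_i = u_i - 1 (so u'_i >= 0). Then sum u'_i = 42 - 7 = 35.
Stars and bars: C(35+7-1, 7-1) = C(41,6).

Final answer: C(41,6) = 4496388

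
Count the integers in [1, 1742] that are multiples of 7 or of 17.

Multiples of 7: 248. Multiples of 17: 102. Of both (lcm=119): 14.
By inclusion-exclusion: 248 + 102 - 14.

Final answer: 336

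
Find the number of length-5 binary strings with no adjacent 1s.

Let a(n) count valid strings. If the last bit is 0 the prefix is any valid string of length n-1; if it is 1 the string must end in 01 with a valid prefix of length n-2. So a(n) = a(n-1) + a(n-2), a(1)=2, a(2)=3.
Computing successive values: a(1)=2, a(2)=3, a(3)=5, a(4)=8, a(5)=13.

Final answer: 13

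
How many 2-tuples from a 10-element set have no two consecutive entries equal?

First character: 10 choices. Each subsequent: 9 choices (must differ from the previous one).
Total: 10 x 9^1.

Final answer: 10 x 9^{1} = 90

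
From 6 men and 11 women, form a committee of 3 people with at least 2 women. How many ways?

Sum over valid woman counts:
C(11,2)C(6,1) = 330
C(11,3)C(6,0) = 165
Total: 330 + 165.

Final answer: 495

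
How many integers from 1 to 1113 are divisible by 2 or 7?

Multiples of 2: 556. Multiples of 7: 159. Of both (lcm=14): 79.
By inclusion-exclusion: 556 + 159 - 79.

Final answer: 636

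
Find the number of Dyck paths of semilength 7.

Total monotonic paths to (7,7): C(14,7) = 3432.
Reflecting each bad path at its first crossing gives a bijection with paths to (6,8): C(14,8) = 3003.
Valid Dyck paths: 3432 - 3003.
(This is the Catalan number C_{7}.)

Final answer: C_{7} = 429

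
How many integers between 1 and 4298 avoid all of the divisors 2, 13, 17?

|div by 2|=2149, |div by 13|=330, |div by 17|=252.
|div by 2&13|=165, |div by 2&17|=126, |div by 13&17|=19, |div by all|=9.
By inclusion-exclusion, divisible by at least one: 2149+330+252-165-126-19+9 = 2430.
Not divisible by any: 4298 - 2430.

Final answer: 1868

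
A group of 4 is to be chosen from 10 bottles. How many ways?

C(10,4) = 10!/(4! x (10-4)!).

Final answer: C(10,4) = 210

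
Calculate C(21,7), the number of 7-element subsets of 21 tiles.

C(21,7) = 21!/(7! x (21-7)!).

Final answer: C(21,7) = 116280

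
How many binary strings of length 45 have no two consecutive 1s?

Let a(n) count valid strings. If the last bit is 0 the prefix is any valid string of length n-1; if it is 1 the string must end in 01 with a valid prefix of length n-2. So a(n) = a(n-1) + a(n-2), a(1)=2, a(2)=3.
Iterating the recurrence: a(1)=2, a(2)=3, a(3)=5, a(4)=8, a(5)=13, a(6)=21, a(7)=34, a(8)=55, a(9)=89, a(10)=144, a(11)=233, a(12)=377, a(13)=610, a(14)=987, a(15)=1597, a(16)=2584, a(17)=4181, a(18)=6765, a(19)=10946, a(20)=17711, a(21)=28657, a(22)=46368, a(23)=75025, a(24)=121393, a(25)=196418, a(26)=317811, a(27)=514229, a(28)=832040, a(29)=1346269, a(30)=2178309, a(31)=3524578, a(32)=5702887, a(33)=9227465, a(34)=14930352, a(35)=24157817, a(36)=39088169, a(37)=63245986, a(38)=102334155, a(39)=165580141, a(40)=267914296, a(41)=433494437, a(42)=701408733, a(43)=1134903170, a(44)=1836311903, a(45)=2971215073.

Final answer: 2971215073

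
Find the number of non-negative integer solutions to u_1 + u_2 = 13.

Stars and bars with 13 stars and 1 bars:
C(13+2-1, 2-1) = C(14,1).

Final answer: C(14,1) = 14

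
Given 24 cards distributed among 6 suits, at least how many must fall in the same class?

By pigeonhole with 24 objects and 6 categories: ceiling(24/6).

Final answer: 4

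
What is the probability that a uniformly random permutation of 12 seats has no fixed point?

Derangements satisfy D(n) = (n-1)(D(n-1) + D(n-2)), starting from D(0)=1, D(1)=0.
Building up: D(2)=1, D(3)=2, D(4)=9, D(5)=44, D(6)=265, D(7)=1854, D(8)=14833, D(9)=133496, D(10)=1334961, D(11)=14684570, D(12)=176214841.
Total arrangements: 12! = 479001600.
Probability = D(12)/12! = 16019531/43545600.

Final answer: D(12)/12! = 176214841/479001600 = 0.367879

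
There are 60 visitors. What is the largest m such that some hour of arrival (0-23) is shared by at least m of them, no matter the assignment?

There are 24 possible values for hour of arrival (0-23). With 60 visitors and 24 categories, by pigeonhole: ceiling(60/24).

Final answer: 3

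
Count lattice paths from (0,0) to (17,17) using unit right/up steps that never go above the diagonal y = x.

Total monotonic paths to (17,17): C(34,17) = 2333606220.
By the reflection principle, paths that go above the diagonal number C(34,18) = 2203961430.
Valid Dyck paths: 2333606220 - 2203961430.
(Equivalently, C_{17} = C(34,17)/18 = 2333606220/18.)

Final answer: C_{17} = 129644790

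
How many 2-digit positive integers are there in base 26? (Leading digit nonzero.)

In base 26, the leading digit has 25 choices (1..25); each of the remaining 1 digits has 26 choices.
Total: 25 x 26^1.

Final answer: 650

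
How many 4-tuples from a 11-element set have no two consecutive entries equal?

First character: 11 choices. Each subsequent: 10 choices (must differ from the previous one).
Total: 11 x 10^3.

Final answer: 11 x 10^{3} = 11000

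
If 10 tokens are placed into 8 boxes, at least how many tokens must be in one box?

By the pigeonhole principle: ceiling(10/8).

Final answer: 2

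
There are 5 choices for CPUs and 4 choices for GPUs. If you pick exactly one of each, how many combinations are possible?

By the multiplication principle: 5 x 4.

Final answer: 20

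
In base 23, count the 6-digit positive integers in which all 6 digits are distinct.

First digit: 22 (nonzero). Second: 22 (not first). Third: 21, etc.
Total: 22 x 22 x 21 x 20 x 19 x 18.

Final answer: 69521760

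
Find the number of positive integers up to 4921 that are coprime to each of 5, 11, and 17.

|div by 5|=984, |div by 11|=447, |div by 17|=289.
|div by 5&11|=89, |div by 5&17|=57, |div by 11&17|=26, |div by all|=5.
By inclusion-exclusion, divisible by at least one: 984+447+289-89-57-26+5 = 1553.
Not divisible by any: 4921 - 1553.

Final answer: 3368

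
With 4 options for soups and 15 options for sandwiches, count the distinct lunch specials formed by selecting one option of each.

By the multiplication principle: 4 x 15.

Final answer: 60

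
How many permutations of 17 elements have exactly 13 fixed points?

Choose which 13 elements are fixed: C(17,13) = 2380.
Derange the remaining 4 using D(j) = (j-1)(D(j-1) + D(j-2)), D(0)=1, D(1)=0: D(2)=1, D(3)=2, D(4)=9.
Total: 2380 x 9.

Final answer: C(17,13) D(4) = 21420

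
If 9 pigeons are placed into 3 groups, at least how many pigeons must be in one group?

By the pigeonhole principle: ceiling(9/3).

Final answer: 3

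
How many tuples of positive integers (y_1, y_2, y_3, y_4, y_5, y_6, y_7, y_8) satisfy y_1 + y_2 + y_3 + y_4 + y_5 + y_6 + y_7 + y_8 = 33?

Substitute y'_i = y_i - 1 (so y'_i >= 0). Then sum y'_i = 33 - 8 = 25.
Stars and bars: C(25+8-1, 8-1) = C(32,7).

Final answer: C(32,7) = 3365856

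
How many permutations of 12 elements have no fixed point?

Use the recurrence D(n) = (n-1)(D(n-1) + D(n-2)) with D(0)=1, D(1)=0.
D(2) = 1 x (0 + 1) = 1
D(3) = 2 x (1 + 0) = 2
D(4) = 3 x (2 + 1) = 9
D(5) = 4 x (9 + 2) = 44
D(6) = 5 x (44 + 9) = 265
D(7) = 6 x (265 + 44) = 1854
D(8) = 7 x (1854 + 265) = 14833
D(9) = 8 x (14833 + 1854) = 133496
D(10) = 9 x (133496 + 14833) = 1334961
D(11) = 10 x (1334961 + 133496) = 14684570
D(12) = 11 x (D(11) + D(10)) = 11 x (14684570 + 1334961)

Final answer: D(12) = 176214841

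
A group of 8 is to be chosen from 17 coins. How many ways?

C(17,8) = 17!/(8! x (17-8)!).

Final answer: C(17,8) = 24310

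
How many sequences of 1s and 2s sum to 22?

Let f(n) count the ways. The last step is size 1 or 2, so f(n) = f(n-1) + f(n-2) with f(1)=1, f(2)=2.
Building up term by term: f(1)=1, f(2)=2, f(3)=3, f(4)=5, f(5)=8, f(6)=13, f(7)=21, f(8)=34, f(9)=55, f(10)=89, f(11)=144, f(12)=233, f(13)=377, f(14)=610, f(15)=987, f(16)=1597, f(17)=2584, f(18)=4181, f(19)=6765, f(20)=10946, f(21)=17711, f(22)=28657.

Final answer: 28657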